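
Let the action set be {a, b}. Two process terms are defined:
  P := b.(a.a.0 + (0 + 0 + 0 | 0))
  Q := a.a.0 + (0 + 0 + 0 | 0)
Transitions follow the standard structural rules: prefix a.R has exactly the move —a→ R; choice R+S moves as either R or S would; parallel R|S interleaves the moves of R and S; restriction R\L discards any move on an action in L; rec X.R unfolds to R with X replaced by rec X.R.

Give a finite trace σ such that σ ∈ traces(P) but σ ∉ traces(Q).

LTS(P): 4 reachable states
  p0 = b.(a.a.0 + (0 + 0 + 0 | 0)) ⊢ ··b··> p1
  p1 = a.a.0 + (0 + 0 + 0 | 0) ⊢ ··a··> p2
  p2 = a.0 ⊢ ··a··> p3
  p3 = 0 ⊢ ·
LTS(Q): 3 reachable states
  q0 = a.a.0 + (0 + 0 + 0 | 0) ⊢ ··a··> q1
  q1 = a.0 ⊢ ··a··> q2
  q2 = 0 ⊢ ·
Executing b from P (initial set {p0}):
  after b @ step 1: {p1}
  P completes σ.
Executing b from Q (initial set {q0}):
  after b @ step 1: ∅ (Q stuck)

b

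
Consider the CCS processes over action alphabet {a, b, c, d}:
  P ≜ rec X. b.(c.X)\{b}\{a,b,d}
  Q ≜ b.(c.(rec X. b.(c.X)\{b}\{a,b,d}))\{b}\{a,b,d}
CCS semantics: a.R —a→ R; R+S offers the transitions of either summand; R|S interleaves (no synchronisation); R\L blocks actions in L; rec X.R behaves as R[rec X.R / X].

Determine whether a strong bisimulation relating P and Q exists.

P ~ Q

P's transition system — 3 states:
  u0 = rec X. b.(c.X)\{b}\{a,b,d} ⊢ --b--▸ u1
  u1 = (c.(rec X. b.(c.X)\{b}\{a,b,d}))\{b}\{a,b,d} ⊢ --c--▸ u2
  u2 = (rec X. b.(c.X)\{b}\{a,b,d})\{b}\{a,b,d} ⊢ ·
Q's transition system — 3 states:
  v0 = b.(c.(rec X. b.(c.X)\{b}\{a,b,d}))\{b}\{a,b,d} ⊢ --b--▸ v1
  v1 = (c.(rec X. b.(c.X)\{b}\{a,b,d}))\{b}\{a,b,d} ⊢ --c--▸ v2
  v2 = (rec X. b.(c.X)\{b}\{a,b,d})\{b}\{a,b,d} ⊢ ·
Bisimilarity quotient blocks:
  B0 = {u0, v0}
  B1 = {u1, v1}
  B2 = {u2, v2}
u0 ∈ B0, v0 ∈ B0 → same block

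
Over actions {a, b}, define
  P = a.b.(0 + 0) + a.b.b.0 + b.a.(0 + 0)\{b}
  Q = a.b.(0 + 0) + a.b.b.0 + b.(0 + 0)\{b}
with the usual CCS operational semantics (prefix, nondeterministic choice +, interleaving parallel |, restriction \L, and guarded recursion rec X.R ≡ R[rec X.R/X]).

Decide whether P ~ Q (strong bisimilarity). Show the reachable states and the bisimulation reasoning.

Reachable graph of P (8 states):
  m0 = a.b.(0 + 0) + a.b.b.0 + b.a.(0 + 0)\{b} | —a→ m1, —a→ m2, —b→ m3
  m1 = b.(0 + 0) | —b→ m4
  m2 = b.b.0 | —b→ m5
  m3 = a.(0 + 0)\{b} | —a→ m6
  m4 = 0 + 0 | (no moves)
  m5 = b.0 | —b→ m7
  m6 = (0 + 0)\{b} | (no moves)
  m7 = 0 | (no moves)
Reachable graph of Q (7 states):
  n0 = a.b.(0 + 0) + a.b.b.0 + b.(0 + 0)\{b} | —a→ n1, —a→ n2, —b→ n3
  n1 = b.(0 + 0) | —b→ n4
  n2 = b.b.0 | —b→ n5
  n3 = (0 + 0)\{b} | (no moves)
  n4 = 0 + 0 | (no moves)
  n5 = b.0 | —b→ n6
  n6 = 0 | (no moves)
Bisimilarity quotient blocks:
  B0 = {m0}
  B1 = {m2, n2}
  B2 = {m1, m5, n1, n5}
  B3 = {m4, m6, m7, n3, n4, n6}
  B4 = {m3}
  B5 = {n0}
m0 ∈ B0, n0 ∈ B5 → different blocks

NO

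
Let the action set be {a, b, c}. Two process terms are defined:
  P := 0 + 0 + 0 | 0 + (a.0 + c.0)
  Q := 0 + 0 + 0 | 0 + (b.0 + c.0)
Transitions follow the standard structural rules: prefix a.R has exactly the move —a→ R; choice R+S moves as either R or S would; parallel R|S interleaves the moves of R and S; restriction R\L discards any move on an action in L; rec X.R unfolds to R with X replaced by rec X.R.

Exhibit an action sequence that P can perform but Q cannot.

a

Reachable graph of P (2 states):
  m0 = 0 + 0 + 0 | 0 + (a.0 + c.0) has moves —a→ m1, —c→ m1
  m1 = 0 has moves ·
Reachable graph of Q (2 states):
  n0 = 0 + 0 + 0 | 0 + (b.0 + c.0) has moves —b→ n1, —c→ n1
  n1 = 0 has moves ·
Trace ⟨a⟩ through P, begin at {m0}:
  step 1 (a): {m1}
  P completes σ.
Trace ⟨a⟩ through Q, begin at {n0}:
  step 1 (a): ∅ (Q stuck)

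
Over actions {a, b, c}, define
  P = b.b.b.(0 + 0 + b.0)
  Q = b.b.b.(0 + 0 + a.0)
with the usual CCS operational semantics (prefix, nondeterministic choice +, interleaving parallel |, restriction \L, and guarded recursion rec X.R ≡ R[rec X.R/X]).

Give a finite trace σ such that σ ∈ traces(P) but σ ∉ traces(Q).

bbbb

LTS(P): 5 reachable states
  m0 = b.b.b.(0 + 0 + b.0) → --b--▸ m1
  m1 = b.b.(0 + 0 + b.0) → --b--▸ m2
  m2 = b.(0 + 0 + b.0) → --b--▸ m3
  m3 = 0 + 0 + b.0 → --b--▸ m4
  m4 = 0 → ∅
LTS(Q): 5 reachable states
  n0 = b.b.b.(0 + 0 + a.0) → --b--▸ n1
  n1 = b.b.(0 + 0 + a.0) → --b--▸ n2
  n2 = b.(0 + 0 + a.0) → --b--▸ n3
  n3 = 0 + 0 + a.0 → --a--▸ n4
  n4 = 0 → ∅
Executing bbbb from P (initial set {m0}):
  after b @ step 1: {m1}
  after b @ step 2: {m2}
  after b @ step 3: {m3}
  after b @ step 4: {m4}
  ✓ P
Executing bbbb from Q (initial set {n0}):
  after b @ step 1: {n1}
  after b @ step 2: {n2}
  after b @ step 3: {n3}
  after b @ step 4: ∅  — Q cannot continue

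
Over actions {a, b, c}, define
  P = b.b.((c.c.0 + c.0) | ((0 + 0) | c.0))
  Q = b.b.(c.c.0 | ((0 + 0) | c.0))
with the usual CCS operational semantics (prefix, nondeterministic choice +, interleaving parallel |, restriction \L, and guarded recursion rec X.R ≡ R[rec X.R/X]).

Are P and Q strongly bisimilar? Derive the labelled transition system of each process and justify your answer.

not bisimilar

Reachable graph of P (8 states):
  s0 = b.b.((c.c.0 + c.0) | ((0 + 0) | c.0)) has moves —b→ s1
  s1 = b.((c.c.0 + c.0) | ((0 + 0) | c.0)) has moves —b→ s2
  s2 = (c.c.0 + c.0) | ((0 + 0) | c.0) has moves —c→ s3, —c→ s4, —c→ s5
  s3 = (c.c.0 + c.0) | ((0 + 0) | 0) has moves —c→ s6, —c→ s7
  s4 = 0 | ((0 + 0) | c.0) has moves —c→ s6
  s5 = c.0 | ((0 + 0) | c.0) has moves —c→ s4, —c→ s7
  s6 = 0 | ((0 + 0) | 0) has moves stopped
  s7 = c.0 | ((0 + 0) | 0) has moves —c→ s6
Reachable graph of Q (8 states):
  t0 = b.b.(c.c.0 | ((0 + 0) | c.0)) has moves —b→ t1
  t1 = b.(c.c.0 | ((0 + 0) | c.0)) has moves —b→ t2
  t2 = c.c.0 | ((0 + 0) | c.0) has moves —c→ t3, —c→ t4
  t3 = c.0 | ((0 + 0) | c.0) has moves —c→ t5, —c→ t6
  t4 = c.c.0 | ((0 + 0) | 0) has moves —c→ t6
  t5 = 0 | ((0 + 0) | c.0) has moves —c→ t7
  t6 = c.0 | ((0 + 0) | 0) has moves —c→ t7
  t7 = 0 | ((0 + 0) | 0) has moves stopped
Coarsest stable partition (strong bisimilarity classes):
  B0 = {s0}
  B1 = {s1}
  B2 = {s2}
  B3 = {s5, t3, t4}
  B4 = {s4, s7, t5, t6}
  B5 = {s6, t7}
  B6 = {s3}
  B7 = {t0}
  B8 = {t1}
  B9 = {t2}
s0 ∈ B0, t0 ∈ B7 → different blocks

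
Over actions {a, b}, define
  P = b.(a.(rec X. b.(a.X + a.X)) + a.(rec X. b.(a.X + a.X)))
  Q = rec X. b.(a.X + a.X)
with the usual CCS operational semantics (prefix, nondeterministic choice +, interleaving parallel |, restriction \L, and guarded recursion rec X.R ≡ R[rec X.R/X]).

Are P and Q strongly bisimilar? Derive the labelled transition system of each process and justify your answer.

P's transition system — 3 states:
  s0 = b.(a.(rec X. b.(a.X + a.X)) + a.(rec X. b.(a.X + a.X))) → -b-> s1
  s1 = a.(rec X. b.(a.X + a.X)) + a.(rec X. b.(a.X + a.X)) → -a-> s2
  s2 = rec X. b.(a.X + a.X) → -b-> s1
Q's transition system — 2 states:
  t0 = rec X. b.(a.X + a.X) → -b-> t1
  t1 = a.(rec X. b.(a.X + a.X)) + a.(rec X. b.(a.X + a.X)) → -a-> t0
Partition-refinement fixed point:
  B0 = {s0, s2, t0}
  B1 = {s1, t1}
s0 ∈ B0, t0 ∈ B0 → same block

YES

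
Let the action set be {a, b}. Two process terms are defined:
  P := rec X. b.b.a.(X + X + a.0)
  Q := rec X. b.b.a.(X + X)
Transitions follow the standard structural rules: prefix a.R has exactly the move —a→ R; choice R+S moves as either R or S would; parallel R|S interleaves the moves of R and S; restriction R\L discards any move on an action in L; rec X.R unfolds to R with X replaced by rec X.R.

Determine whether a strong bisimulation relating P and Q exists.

LTS(P): 5 reachable states
  s0 = rec X. b.b.a.(X + X + a.0) :: -b-> s1
  s1 = b.a.((rec X. b.b.a.(X + X + a.0)) + (rec X. b.b.a.(X + X + a.0)) + a.0) :: -b-> s2
  s2 = a.((rec X. b.b.a.(X + X + a.0)) + (rec X. b.b.a.(X + X + a.0)) + a.0) :: -a-> s3
  s3 = (rec X. b.b.a.(X + X + a.0)) + (rec X. b.b.a.(X + X + a.0)) + a.0 :: -a-> s4, -b-> s1
  s4 = 0 :: ∅
LTS(Q): 4 reachable states
  t0 = rec X. b.b.a.(X + X) :: -b-> t1
  t1 = b.a.((rec X. b.b.a.(X + X)) + (rec X. b.b.a.(X + X))) :: -b-> t2
  t2 = a.((rec X. b.b.a.(X + X)) + (rec X. b.b.a.(X + X))) :: -a-> t3
  t3 = (rec X. b.b.a.(X + X)) + (rec X. b.b.a.(X + X)) :: -b-> t1
Partition-refinement fixed point:
  B0 = {s0}
  B1 = {s1}
  B2 = {s2}
  B3 = {s3}
  B4 = {s4}
  B5 = {t0, t3}
  B6 = {t1}
  B7 = {t2}
s0 ∈ B0, t0 ∈ B5 → different blocks

not bisimilar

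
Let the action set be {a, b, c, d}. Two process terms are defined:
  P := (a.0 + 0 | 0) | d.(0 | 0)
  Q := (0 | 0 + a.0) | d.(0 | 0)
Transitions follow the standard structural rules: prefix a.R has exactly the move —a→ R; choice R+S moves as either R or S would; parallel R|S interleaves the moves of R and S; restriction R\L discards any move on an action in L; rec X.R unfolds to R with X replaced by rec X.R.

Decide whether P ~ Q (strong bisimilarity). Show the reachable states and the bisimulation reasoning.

P's transition system — 4 states:
  s0 = (a.0 + 0 | 0) | d.(0 | 0) ⊢ -a-> s1, -d-> s2
  s1 = 0 | d.(0 | 0) ⊢ -d-> s3
  s2 = (a.0 + 0 | 0) | (0 | 0) ⊢ -a-> s3
  s3 = 0 | (0 | 0) ⊢ deadlocked
Q's transition system — 4 states:
  t0 = (0 | 0 + a.0) | d.(0 | 0) ⊢ -a-> t1, -d-> t2
  t1 = 0 | d.(0 | 0) ⊢ -d-> t3
  t2 = (0 | 0 + a.0) | (0 | 0) ⊢ -a-> t3
  t3 = 0 | (0 | 0) ⊢ deadlocked
Coarsest stable partition (strong bisimilarity classes):
  B0 = {s0, t0}
  B1 = {s2, t2}
  B2 = {s3, t3}
  B3 = {s1, t1}
s0 ∈ B0, t0 ∈ B0 → same block

YES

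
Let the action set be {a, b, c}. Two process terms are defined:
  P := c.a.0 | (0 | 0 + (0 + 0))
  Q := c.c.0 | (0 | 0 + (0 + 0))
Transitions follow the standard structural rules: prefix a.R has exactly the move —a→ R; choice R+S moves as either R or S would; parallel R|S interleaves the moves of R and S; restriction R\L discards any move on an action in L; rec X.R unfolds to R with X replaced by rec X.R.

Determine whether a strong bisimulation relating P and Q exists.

LTS(P): 3 reachable states
  s0 = c.a.0 | (0 | 0 + (0 + 0)) | —c→ s1
  s1 = a.0 | (0 | 0 + (0 + 0)) | —a→ s2
  s2 = 0 | (0 | 0 + (0 + 0)) | ∅
LTS(Q): 3 reachable states
  t0 = c.c.0 | (0 | 0 + (0 + 0)) | —c→ t1
  t1 = c.0 | (0 | 0 + (0 + 0)) | —c→ t2
  t2 = 0 | (0 | 0 + (0 + 0)) | ∅
Partition-refinement fixed point:
  B0 = {s0}
  B1 = {s1}
  B2 = {s2, t2}
  B3 = {t0}
  B4 = {t1}
s0 ∈ B0, t0 ∈ B3 → different blocks

not bisimilar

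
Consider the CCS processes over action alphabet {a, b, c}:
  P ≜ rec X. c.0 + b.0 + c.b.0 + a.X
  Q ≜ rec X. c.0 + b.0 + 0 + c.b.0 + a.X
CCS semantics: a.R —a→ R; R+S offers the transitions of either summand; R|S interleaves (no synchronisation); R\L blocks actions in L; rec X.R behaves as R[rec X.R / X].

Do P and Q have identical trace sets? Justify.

trace-equivalent

P's transition system — 3 states:
  s0 = rec X. c.0 + b.0 + c.b.0 + a.X → —a→ s0, —b→ s1, —c→ s1, —c→ s2
  s1 = 0 → deadlocked
  s2 = b.0 → —b→ s1
Q's transition system — 3 states:
  t0 = rec X. c.0 + b.0 + 0 + c.b.0 + a.X → —a→ t0, —b→ t1, —c→ t1, —c→ t2
  t1 = 0 → deadlocked
  t2 = b.0 → —b→ t1
Partition-refinement fixed point:
  B0 = {s0, t0}
  B1 = {s2, t2}
  B2 = {s1, t1}
s0 ∈ B0, t0 ∈ B0 → same block
Bisimilar ⇒ trace-equivalent.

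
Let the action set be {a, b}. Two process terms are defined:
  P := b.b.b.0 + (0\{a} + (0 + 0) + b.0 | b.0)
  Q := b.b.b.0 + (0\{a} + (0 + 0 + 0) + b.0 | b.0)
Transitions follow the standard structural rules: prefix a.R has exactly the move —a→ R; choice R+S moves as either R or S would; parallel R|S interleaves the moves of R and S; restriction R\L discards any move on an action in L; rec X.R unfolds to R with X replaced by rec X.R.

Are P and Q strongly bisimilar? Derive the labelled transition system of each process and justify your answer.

P's transition system — 7 states:
  s0 = b.b.b.0 + (0\{a} + (0 + 0) + b.0 | b.0) | -b-> s1, -b-> s2, -b-> s3
  s1 = 0 | b.0 | -b-> s4
  s2 = b.0 | 0 | -b-> s4
  s3 = b.b.0 | -b-> s5
  s4 = 0 | 0 | ·
  s5 = b.0 | -b-> s6
  s6 = 0 | ·
Q's transition system — 7 states:
  t0 = b.b.b.0 + (0\{a} + (0 + 0 + 0) + b.0 | b.0) | -b-> t1, -b-> t2, -b-> t3
  t1 = 0 | b.0 | -b-> t4
  t2 = b.0 | 0 | -b-> t4
  t3 = b.b.0 | -b-> t5
  t4 = 0 | 0 | ·
  t5 = b.0 | -b-> t6
  t6 = 0 | ·
Partition-refinement fixed point:
  B0 = {s0, t0}
  B1 = {s3, t3}
  B2 = {s1, s2, s5, t1, t2, t5}
  B3 = {s4, s6, t4, t6}
s0 ∈ B0, t0 ∈ B0 → same block

bisimilar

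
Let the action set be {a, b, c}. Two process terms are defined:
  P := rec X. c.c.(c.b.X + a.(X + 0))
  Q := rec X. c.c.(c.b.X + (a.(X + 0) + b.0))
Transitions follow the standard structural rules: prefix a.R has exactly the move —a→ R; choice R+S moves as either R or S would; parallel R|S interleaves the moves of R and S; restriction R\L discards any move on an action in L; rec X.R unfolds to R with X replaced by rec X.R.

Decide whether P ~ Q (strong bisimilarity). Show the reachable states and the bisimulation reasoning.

Reachable graph of P (5 states):
  m0 = rec X. c.c.(c.b.X + a.(X + 0)) | -c-> m1
  m1 = c.(c.b.(rec X. c.c.(c.b.X + a.(X + 0))) + a.((rec X. c.c.(c.b.X + a.(X + 0))) + 0)) | -c-> m2
  m2 = c.b.(rec X. c.c.(c.b.X + a.(X + 0))) + a.((rec X. c.c.(c.b.X + a.(X + 0))) + 0) | -a-> m3, -c-> m4
  m3 = (rec X. c.c.(c.b.X + a.(X + 0))) + 0 | -c-> m1
  m4 = b.(rec X. c.c.(c.b.X + a.(X + 0))) | -b-> m0
Reachable graph of Q (6 states):
  n0 = rec X. c.c.(c.b.X + (a.(X + 0) + b.0)) | -c-> n1
  n1 = c.(c.b.(rec X. c.c.(c.b.X + (a.(X + 0) + b.0))) + (a.((rec X. c.c.(c.b.X + (a.(X + 0) + b.0))) + 0) + b.0)) | -c-> n2
  n2 = c.b.(rec X. c.c.(c.b.X + (a.(X + 0) + b.0))) + (a.((rec X. c.c.(c.b.X + (a.(X + 0) + b.0))) + 0) + b.0) | -a-> n3, -b-> n4, -c-> n5
  n3 = (rec X. c.c.(c.b.X + (a.(X + 0) + b.0))) + 0 | -c-> n1
  n4 = 0 | ·
  n5 = b.(rec X. c.c.(c.b.X + (a.(X + 0) + b.0))) | -b-> n0
Partition-refinement fixed point:
  B0 = {m0, m3}
  B1 = {m1}
  B2 = {m2}
  B3 = {m4}
  B4 = {n0, n3}
  B5 = {n1}
  B6 = {n2}
  B7 = {n5}
  B8 = {n4}
m0 ∈ B0, n0 ∈ B4 → different blocks

P ≁ Q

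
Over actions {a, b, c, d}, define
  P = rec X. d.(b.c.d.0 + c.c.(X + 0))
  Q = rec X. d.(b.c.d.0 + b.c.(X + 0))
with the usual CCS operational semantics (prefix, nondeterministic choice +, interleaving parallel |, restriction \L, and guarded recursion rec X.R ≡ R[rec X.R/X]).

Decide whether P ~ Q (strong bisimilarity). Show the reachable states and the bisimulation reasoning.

P's transition system — 7 states:
  u0 = rec X. d.(b.c.d.0 + c.c.(X + 0)) → =d=> u1
  u1 = b.c.d.0 + c.c.((rec X. d.(b.c.d.0 + c.c.(X + 0))) + 0) → =b=> u2, =c=> u3
  u2 = c.d.0 → =c=> u4
  u3 = c.((rec X. d.(b.c.d.0 + c.c.(X + 0))) + 0) → =c=> u5
  u4 = d.0 → =d=> u6
  u5 = (rec X. d.(b.c.d.0 + c.c.(X + 0))) + 0 → =d=> u1
  u6 = 0 → (no moves)
Q's transition system — 7 states:
  v0 = rec X. d.(b.c.d.0 + b.c.(X + 0)) → =d=> v1
  v1 = b.c.d.0 + b.c.((rec X. d.(b.c.d.0 + b.c.(X + 0))) + 0) → =b=> v2, =b=> v3
  v2 = c.((rec X. d.(b.c.d.0 + b.c.(X + 0))) + 0) → =c=> v4
  v3 = c.d.0 → =c=> v5
  v4 = (rec X. d.(b.c.d.0 + b.c.(X + 0))) + 0 → =d=> v1
  v5 = d.0 → =d=> v6
  v6 = 0 → (no moves)
Coarsest stable partition (strong bisimilarity classes):
  B0 = {u0, u5}
  B1 = {u1}
  B2 = {u2, v3}
  B3 = {u4, v5}
  B4 = {u6, v6}
  B5 = {u3}
  B6 = {v0, v4}
  B7 = {v1}
  B8 = {v2}
u0 ∈ B0, v0 ∈ B6 → different blocks

not bisimilar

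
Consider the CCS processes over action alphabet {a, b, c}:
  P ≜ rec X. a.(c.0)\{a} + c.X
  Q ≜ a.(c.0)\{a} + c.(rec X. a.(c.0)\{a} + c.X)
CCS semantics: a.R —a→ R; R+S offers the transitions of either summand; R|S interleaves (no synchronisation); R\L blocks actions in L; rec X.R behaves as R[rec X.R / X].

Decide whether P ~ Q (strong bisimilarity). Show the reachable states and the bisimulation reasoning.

P's transition system — 3 states:
  p0 = rec X. a.(c.0)\{a} + c.X :: —a→ p1, —c→ p0
  p1 = (c.0)\{a} :: —c→ p2
  p2 = 0\{a} :: deadlocked
Q's transition system — 4 states:
  q0 = a.(c.0)\{a} + c.(rec X. a.(c.0)\{a} + c.X) :: —a→ q1, —c→ q2
  q1 = (c.0)\{a} :: —c→ q3
  q2 = rec X. a.(c.0)\{a} + c.X :: —a→ q1, —c→ q2
  q3 = 0\{a} :: deadlocked
Bisimilarity quotient blocks:
  B0 = {p0, q0, q2}
  B1 = {p1, q1}
  B2 = {p2, q3}
p0 ∈ B0, q0 ∈ B0 → same block

bisimilar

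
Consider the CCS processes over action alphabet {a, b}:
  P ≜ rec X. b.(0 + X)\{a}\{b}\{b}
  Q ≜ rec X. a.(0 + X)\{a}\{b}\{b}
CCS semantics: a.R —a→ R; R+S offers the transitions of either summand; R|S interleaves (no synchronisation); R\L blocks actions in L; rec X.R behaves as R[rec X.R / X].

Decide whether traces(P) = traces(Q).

LTS(P): 2 reachable states
  p0 = rec X. b.(0 + X)\{a}\{b}\{b} :: —b→ p1
  p1 = (0 + (rec X. b.(0 + X)\{a}\{b}\{b}))\{a}\{b}\{b} :: ·
LTS(Q): 2 reachable states
  q0 = rec X. a.(0 + X)\{a}\{b}\{b} :: —a→ q1
  q1 = (0 + (rec X. a.(0 + X)\{a}\{b}\{b}))\{a}\{b}\{b} :: ·
Trace ⟨b⟩ through P, begin at {p0}:
  after b @ step 1: {p1}
  P completes σ.
Trace ⟨b⟩ through Q, begin at {q0}:
  after b @ step 1: ∅  — Q cannot continue

trace-distinct — witness ⟨b⟩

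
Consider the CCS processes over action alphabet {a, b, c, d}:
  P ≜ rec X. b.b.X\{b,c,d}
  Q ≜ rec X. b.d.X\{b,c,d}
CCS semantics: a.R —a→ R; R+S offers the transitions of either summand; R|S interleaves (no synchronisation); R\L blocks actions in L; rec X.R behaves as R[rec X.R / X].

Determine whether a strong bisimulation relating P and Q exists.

P ≁ Q

P's transition system — 3 states:
  s0 = rec X. b.b.X\{b,c,d} :: —b→ s1
  s1 = b.(rec X. b.b.X\{b,c,d})\{b,c,d} :: —b→ s2
  s2 = (rec X. b.b.X\{b,c,d})\{b,c,d} :: deadlocked
Q's transition system — 3 states:
  t0 = rec X. b.d.X\{b,c,d} :: —b→ t1
  t1 = d.(rec X. b.d.X\{b,c,d})\{b,c,d} :: —d→ t2
  t2 = (rec X. b.d.X\{b,c,d})\{b,c,d} :: deadlocked
Coarsest stable partition (strong bisimilarity classes):
  B0 = {s0}
  B1 = {s1}
  B2 = {s2, t2}
  B3 = {t0}
  B4 = {t1}
s0 ∈ B0, t0 ∈ B3 → different blocks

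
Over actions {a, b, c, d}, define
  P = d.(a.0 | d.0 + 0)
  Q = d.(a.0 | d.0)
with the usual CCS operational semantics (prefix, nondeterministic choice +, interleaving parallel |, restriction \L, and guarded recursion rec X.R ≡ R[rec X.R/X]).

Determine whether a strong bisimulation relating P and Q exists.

YES

Reachable graph of P (5 states):
  p0 = d.(a.0 | d.0 + 0) | —d→ p1
  p1 = a.0 | d.0 + 0 | —a→ p2, —d→ p3
  p2 = 0 | d.0 | —d→ p4
  p3 = a.0 | 0 | —a→ p4
  p4 = 0 | 0 | deadlocked
Reachable graph of Q (5 states):
  q0 = d.(a.0 | d.0) | —d→ q1
  q1 = a.0 | d.0 | —a→ q2, —d→ q3
  q2 = 0 | d.0 | —d→ q4
  q3 = a.0 | 0 | —a→ q4
  q4 = 0 | 0 | deadlocked
Bisimilarity quotient blocks:
  B0 = {p0, q0}
  B1 = {p1, q1}
  B2 = {p2, q2}
  B3 = {p4, q4}
  B4 = {p3, q3}
p0 ∈ B0, q0 ∈ B0 → same block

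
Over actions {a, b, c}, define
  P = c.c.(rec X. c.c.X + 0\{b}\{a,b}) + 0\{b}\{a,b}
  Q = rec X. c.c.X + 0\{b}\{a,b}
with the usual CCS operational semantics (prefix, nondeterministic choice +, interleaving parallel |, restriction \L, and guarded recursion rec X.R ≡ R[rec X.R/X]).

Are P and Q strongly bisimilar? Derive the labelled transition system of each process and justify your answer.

P ~ Q

Reachable graph of P (3 states):
  m0 = c.c.(rec X. c.c.X + 0\{b}\{a,b}) + 0\{b}\{a,b} has moves -c-> m1
  m1 = c.(rec X. c.c.X + 0\{b}\{a,b}) has moves -c-> m2
  m2 = rec X. c.c.X + 0\{b}\{a,b} has moves -c-> m1
Reachable graph of Q (2 states):
  n0 = rec X. c.c.X + 0\{b}\{a,b} has moves -c-> n1
  n1 = c.(rec X. c.c.X + 0\{b}\{a,b}) has moves -c-> n0
Coarsest stable partition (strong bisimilarity classes):
  B0 = {m0, m1, m2, n0, n1}
m0 ∈ B0, n0 ∈ B0 → same block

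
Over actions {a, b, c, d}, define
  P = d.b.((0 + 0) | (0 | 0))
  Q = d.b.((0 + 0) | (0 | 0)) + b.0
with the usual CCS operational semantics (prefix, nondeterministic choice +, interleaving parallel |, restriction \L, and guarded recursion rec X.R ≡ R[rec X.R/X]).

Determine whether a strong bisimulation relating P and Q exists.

P ≁ Q

LTS(P): 3 reachable states
  u0 = d.b.((0 + 0) | (0 | 0)) → ··d··> u1
  u1 = b.((0 + 0) | (0 | 0)) → ··b··> u2
  u2 = (0 + 0) | (0 | 0) → ∅
LTS(Q): 4 reachable states
  v0 = d.b.((0 + 0) | (0 | 0)) + b.0 → ··b··> v1, ··d··> v2
  v1 = 0 → ∅
  v2 = b.((0 + 0) | (0 | 0)) → ··b··> v3
  v3 = (0 + 0) | (0 | 0) → ∅
Coarsest stable partition (strong bisimilarity classes):
  B0 = {u0}
  B1 = {u1, v2}
  B2 = {u2, v1, v3}
  B3 = {v0}
u0 ∈ B0, v0 ∈ B3 → different blocks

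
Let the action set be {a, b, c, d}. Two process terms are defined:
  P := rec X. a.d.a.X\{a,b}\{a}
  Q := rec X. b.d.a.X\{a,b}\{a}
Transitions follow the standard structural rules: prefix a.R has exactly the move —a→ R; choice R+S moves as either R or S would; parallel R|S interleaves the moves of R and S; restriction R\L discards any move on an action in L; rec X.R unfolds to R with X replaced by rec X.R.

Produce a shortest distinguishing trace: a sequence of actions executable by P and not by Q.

P's transition system — 4 states:
  m0 = rec X. a.d.a.X\{a,b}\{a} | -a-> m1
  m1 = d.a.(rec X. a.d.a.X\{a,b}\{a})\{a,b}\{a} | -d-> m2
  m2 = a.(rec X. a.d.a.X\{a,b}\{a})\{a,b}\{a} | -a-> m3
  m3 = (rec X. a.d.a.X\{a,b}\{a})\{a,b}\{a} | deadlocked
Q's transition system — 4 states:
  n0 = rec X. b.d.a.X\{a,b}\{a} | -b-> n1
  n1 = d.a.(rec X. b.d.a.X\{a,b}\{a})\{a,b}\{a} | -d-> n2
  n2 = a.(rec X. b.d.a.X\{a,b}\{a})\{a,b}\{a} | -a-> n3
  n3 = (rec X. b.d.a.X\{a,b}\{a})\{a,b}\{a} | deadlocked
Run σ = ⟨a⟩ on P: start {m0}
  [1] a ⇒ {m1}
  P completes σ.
Run σ = ⟨a⟩ on Q: start {n0}
  [1] a ⇒ ∅  — Q cannot continue

a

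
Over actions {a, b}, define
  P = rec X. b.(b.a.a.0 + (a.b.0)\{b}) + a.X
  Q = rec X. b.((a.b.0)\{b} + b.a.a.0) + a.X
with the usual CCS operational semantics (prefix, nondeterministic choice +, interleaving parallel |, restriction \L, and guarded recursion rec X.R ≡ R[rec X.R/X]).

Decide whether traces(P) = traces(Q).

P's transition system — 6 states:
  m0 = rec X. b.(b.a.a.0 + (a.b.0)\{b}) + a.X → =a=> m0, =b=> m1
  m1 = b.a.a.0 + (a.b.0)\{b} → =a=> m2, =b=> m3
  m2 = (b.0)\{b} → (no moves)
  m3 = a.a.0 → =a=> m4
  m4 = a.0 → =a=> m5
  m5 = 0 → (no moves)
Q's transition system — 6 states:
  n0 = rec X. b.((a.b.0)\{b} + b.a.a.0) + a.X → =a=> n0, =b=> n1
  n1 = (a.b.0)\{b} + b.a.a.0 → =a=> n2, =b=> n3
  n2 = (b.0)\{b} → (no moves)
  n3 = a.a.0 → =a=> n4
  n4 = a.0 → =a=> n5
  n5 = 0 → (no moves)
Coarsest stable partition (strong bisimilarity classes):
  B0 = {m0, n0}
  B1 = {m1, n1}
  B2 = {m2, m5, n2, n5}
  B3 = {m3, n3}
  B4 = {m4, n4}
m0 ∈ B0, n0 ∈ B0 → same block
Bisimilar ⇒ trace-equivalent.

traces(P) = traces(Q)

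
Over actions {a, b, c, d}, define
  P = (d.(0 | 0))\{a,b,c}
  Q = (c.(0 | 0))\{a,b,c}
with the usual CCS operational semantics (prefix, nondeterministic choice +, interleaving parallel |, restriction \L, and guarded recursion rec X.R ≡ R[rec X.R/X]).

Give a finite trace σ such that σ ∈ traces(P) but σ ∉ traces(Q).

d

LTS(P): 2 reachable states
  p0 = (d.(0 | 0))\{a,b,c} ⊢ —d→ p1
  p1 = (0 | 0)\{a,b,c} ⊢ deadlocked
LTS(Q): 1 reachable states
  q0 = (c.(0 | 0))\{a,b,c} ⊢ deadlocked
Run σ = ⟨d⟩ on P: start {p0}
  [1] d ⇒ {p1}
  ✓ P
Run σ = ⟨d⟩ on Q: start {q0}
  [1] d ⇒ no successor for Q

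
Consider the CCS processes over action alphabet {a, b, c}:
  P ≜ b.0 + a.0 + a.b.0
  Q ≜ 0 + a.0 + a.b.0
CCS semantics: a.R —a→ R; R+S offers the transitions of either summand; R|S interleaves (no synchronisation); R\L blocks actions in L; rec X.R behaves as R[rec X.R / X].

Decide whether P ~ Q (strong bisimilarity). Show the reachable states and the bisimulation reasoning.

NO

LTS(P): 3 reachable states
  p0 = b.0 + a.0 + a.b.0 :: =a=> p1, =a=> p2, =b=> p1
  p1 = 0 :: stopped
  p2 = b.0 :: =b=> p1
LTS(Q): 3 reachable states
  q0 = 0 + a.0 + a.b.0 :: =a=> q1, =a=> q2
  q1 = 0 :: stopped
  q2 = b.0 :: =b=> q1
Bisimilarity quotient blocks:
  B0 = {p0}
  B1 = {p1, q1}
  B2 = {p2, q2}
  B3 = {q0}
p0 ∈ B0, q0 ∈ B3 → different blocks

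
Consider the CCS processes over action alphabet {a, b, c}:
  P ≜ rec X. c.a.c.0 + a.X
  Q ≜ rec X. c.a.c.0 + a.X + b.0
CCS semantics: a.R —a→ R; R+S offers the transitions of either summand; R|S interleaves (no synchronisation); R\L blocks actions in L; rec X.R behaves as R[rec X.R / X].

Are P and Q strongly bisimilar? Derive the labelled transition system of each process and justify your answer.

Reachable graph of P (4 states):
  m0 = rec X. c.a.c.0 + a.X → =a=> m0, =c=> m1
  m1 = a.c.0 → =a=> m2
  m2 = c.0 → =c=> m3
  m3 = 0 → stopped
Reachable graph of Q (4 states):
  n0 = rec X. c.a.c.0 + a.X + b.0 → =a=> n0, =b=> n1, =c=> n2
  n1 = 0 → stopped
  n2 = a.c.0 → =a=> n3
  n3 = c.0 → =c=> n1
Coarsest stable partition (strong bisimilarity classes):
  B0 = {m0}
  B1 = {m1, n2}
  B2 = {m2, n3}
  B3 = {m3, n1}
  B4 = {n0}
m0 ∈ B0, n0 ∈ B4 → different blocks

P ≁ Q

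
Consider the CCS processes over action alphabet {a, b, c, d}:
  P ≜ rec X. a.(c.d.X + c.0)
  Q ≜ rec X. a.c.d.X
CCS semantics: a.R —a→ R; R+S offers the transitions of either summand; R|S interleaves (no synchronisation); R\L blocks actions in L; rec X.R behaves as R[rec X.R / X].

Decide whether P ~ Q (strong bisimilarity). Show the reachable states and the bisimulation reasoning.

P ≁ Q

P's transition system — 4 states:
  s0 = rec X. a.(c.d.X + c.0) has moves --a--▸ s1
  s1 = c.d.(rec X. a.(c.d.X + c.0)) + c.0 has moves --c--▸ s2, --c--▸ s3
  s2 = 0 has moves ·
  s3 = d.(rec X. a.(c.d.X + c.0)) has moves --d--▸ s0
Q's transition system — 3 states:
  t0 = rec X. a.c.d.X has moves --a--▸ t1
  t1 = c.d.(rec X. a.c.d.X) has moves --c--▸ t2
  t2 = d.(rec X. a.c.d.X) has moves --d--▸ t0
Coarsest stable partition (strong bisimilarity classes):
  B0 = {s0}
  B1 = {s1}
  B2 = {s3}
  B3 = {s2}
  B4 = {t0}
  B5 = {t1}
  B6 = {t2}
s0 ∈ B0, t0 ∈ B4 → different blocks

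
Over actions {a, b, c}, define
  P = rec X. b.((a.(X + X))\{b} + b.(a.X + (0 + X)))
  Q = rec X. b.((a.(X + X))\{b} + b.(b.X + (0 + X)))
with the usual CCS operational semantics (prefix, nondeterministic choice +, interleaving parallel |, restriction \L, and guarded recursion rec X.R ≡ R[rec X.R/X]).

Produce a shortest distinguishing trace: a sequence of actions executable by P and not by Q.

bba

Reachable graph of P (4 states):
  m0 = rec X. b.((a.(X + X))\{b} + b.(a.X + (0 + X))) → —b→ m1
  m1 = (a.((rec X. b.((a.(X + X))\{b} + b.(a.X + (0 + X)))) + (rec X. b.((a.(X + X))\{b} + b.(a.X + (0 + X))))))\{b} + b.(a.(rec X. b.((a.(X + X))\{b} + b.(a.X + (0 + X)))) + (0 + (rec X. b.((a.(X + X))\{b} + b.(a.X + (0 + X)))))) → —a→ m2, —b→ m3
  m2 = ((rec X. b.((a.(X + X))\{b} + b.(a.X + (0 + X)))) + (rec X. b.((a.(X + X))\{b} + b.(a.X + (0 + X)))))\{b} → stopped
  m3 = a.(rec X. b.((a.(X + X))\{b} + b.(a.X + (0 + X)))) + (0 + (rec X. b.((a.(X + X))\{b} + b.(a.X + (0 + X))))) → —a→ m0, —b→ m1
Reachable graph of Q (4 states):
  n0 = rec X. b.((a.(X + X))\{b} + b.(b.X + (0 + X))) → —b→ n1
  n1 = (a.((rec X. b.((a.(X + X))\{b} + b.(b.X + (0 + X)))) + (rec X. b.((a.(X + X))\{b} + b.(b.X + (0 + X))))))\{b} + b.(b.(rec X. b.((a.(X + X))\{b} + b.(b.X + (0 + X)))) + (0 + (rec X. b.((a.(X + X))\{b} + b.(b.X + (0 + X)))))) → —a→ n2, —b→ n3
  n2 = ((rec X. b.((a.(X + X))\{b} + b.(b.X + (0 + X)))) + (rec X. b.((a.(X + X))\{b} + b.(b.X + (0 + X)))))\{b} → stopped
  n3 = b.(rec X. b.((a.(X + X))\{b} + b.(b.X + (0 + X)))) + (0 + (rec X. b.((a.(X + X))\{b} + b.(b.X + (0 + X))))) → —b→ n0, —b→ n1
Executing bba from P (initial set {m0}):
  step 1 (b): {m1}
  step 2 (b): {m3}
  step 3 (a): {m0}
  P completes σ.
Executing bba from Q (initial set {n0}):
  step 1 (b): {n1}
  step 2 (b): {n3}
  step 3 (a): no successor for Q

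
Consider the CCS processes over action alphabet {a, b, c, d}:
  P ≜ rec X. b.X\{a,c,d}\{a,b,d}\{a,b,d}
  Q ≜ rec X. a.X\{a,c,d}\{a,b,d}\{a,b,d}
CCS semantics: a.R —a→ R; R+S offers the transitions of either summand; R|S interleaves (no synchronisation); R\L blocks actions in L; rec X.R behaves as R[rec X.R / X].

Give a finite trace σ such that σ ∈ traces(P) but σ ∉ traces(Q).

b

LTS(P): 2 reachable states
  s0 = rec X. b.X\{a,c,d}\{a,b,d}\{a,b,d} :: —b→ s1
  s1 = (rec X. b.X\{a,c,d}\{a,b,d}\{a,b,d})\{a,c,d}\{a,b,d}\{a,b,d} :: ∅
LTS(Q): 2 reachable states
  t0 = rec X. a.X\{a,c,d}\{a,b,d}\{a,b,d} :: —a→ t1
  t1 = (rec X. a.X\{a,c,d}\{a,b,d}\{a,b,d})\{a,c,d}\{a,b,d}\{a,b,d} :: ∅
Trace ⟨b⟩ through P, begin at {s0}:
  [1] b ⇒ {s1}
  — P admits the full trace.
Trace ⟨b⟩ through Q, begin at {t0}:
  [1] b ⇒ ∅  — Q cannot continue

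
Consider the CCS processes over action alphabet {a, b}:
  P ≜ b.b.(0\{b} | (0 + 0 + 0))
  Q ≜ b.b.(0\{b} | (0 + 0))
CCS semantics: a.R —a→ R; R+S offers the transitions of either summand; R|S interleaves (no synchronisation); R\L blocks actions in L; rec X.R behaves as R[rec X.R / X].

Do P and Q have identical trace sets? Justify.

Reachable graph of P (3 states):
  m0 = b.b.(0\{b} | (0 + 0 + 0)) has moves =b=> m1
  m1 = b.(0\{b} | (0 + 0 + 0)) has moves =b=> m2
  m2 = 0\{b} | (0 + 0 + 0) has moves deadlocked
Reachable graph of Q (3 states):
  n0 = b.b.(0\{b} | (0 + 0)) has moves =b=> n1
  n1 = b.(0\{b} | (0 + 0)) has moves =b=> n2
  n2 = 0\{b} | (0 + 0) has moves deadlocked
Partition-refinement fixed point:
  B0 = {m0, n0}
  B1 = {m1, n1}
  B2 = {m2, n2}
m0 ∈ B0, n0 ∈ B0 → same block
Bisimilar ⇒ trace-equivalent.

YES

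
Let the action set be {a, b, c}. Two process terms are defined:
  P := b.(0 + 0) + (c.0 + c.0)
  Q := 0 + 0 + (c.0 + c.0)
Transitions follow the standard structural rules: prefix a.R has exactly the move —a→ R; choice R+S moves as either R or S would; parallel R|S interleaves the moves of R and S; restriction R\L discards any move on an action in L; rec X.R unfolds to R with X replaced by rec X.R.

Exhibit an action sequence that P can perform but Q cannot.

Reachable graph of P (3 states):
  u0 = b.(0 + 0) + (c.0 + c.0) :: ··b··> u1, ··c··> u2
  u1 = 0 + 0 :: deadlocked
  u2 = 0 :: deadlocked
Reachable graph of Q (2 states):
  v0 = 0 + 0 + (c.0 + c.0) :: ··c··> v1
  v1 = 0 :: deadlocked
Run σ = ⟨b⟩ on P: start {u0}
  step 1 (b): {u1}
  ✓ P
Run σ = ⟨b⟩ on Q: start {v0}
  step 1 (b): no successor for Q

b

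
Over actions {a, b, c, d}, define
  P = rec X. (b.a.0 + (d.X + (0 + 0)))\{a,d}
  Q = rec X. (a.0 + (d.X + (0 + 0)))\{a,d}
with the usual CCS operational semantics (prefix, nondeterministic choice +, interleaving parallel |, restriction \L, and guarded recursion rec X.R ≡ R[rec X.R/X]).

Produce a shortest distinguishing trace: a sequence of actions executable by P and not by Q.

LTS(P): 2 reachable states
  s0 = rec X. (b.a.0 + (d.X + (0 + 0)))\{a,d} | --b--▸ s1
  s1 = (a.0)\{a,d} | ∅
LTS(Q): 1 reachable states
  t0 = rec X. (a.0 + (d.X + (0 + 0)))\{a,d} | ∅
Trace ⟨b⟩ through P, begin at {s0}:
  step 1 (b): {s1}
  — P admits the full trace.
Trace ⟨b⟩ through Q, begin at {t0}:
  step 1 (b): no successor for Q

b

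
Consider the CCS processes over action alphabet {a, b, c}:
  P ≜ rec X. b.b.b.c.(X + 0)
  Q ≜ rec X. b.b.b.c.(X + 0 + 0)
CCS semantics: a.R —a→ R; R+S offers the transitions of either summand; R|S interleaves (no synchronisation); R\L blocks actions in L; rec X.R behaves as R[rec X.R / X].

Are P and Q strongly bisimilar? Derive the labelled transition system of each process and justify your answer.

bisimilar

Reachable graph of P (5 states):
  s0 = rec X. b.b.b.c.(X + 0) has moves --b--▸ s1
  s1 = b.b.c.((rec X. b.b.b.c.(X + 0)) + 0) has moves --b--▸ s2
  s2 = b.c.((rec X. b.b.b.c.(X + 0)) + 0) has moves --b--▸ s3
  s3 = c.((rec X. b.b.b.c.(X + 0)) + 0) has moves --c--▸ s4
  s4 = (rec X. b.b.b.c.(X + 0)) + 0 has moves --b--▸ s1
Reachable graph of Q (5 states):
  t0 = rec X. b.b.b.c.(X + 0 + 0) has moves --b--▸ t1
  t1 = b.b.c.((rec X. b.b.b.c.(X + 0 + 0)) + 0 + 0) has moves --b--▸ t2
  t2 = b.c.((rec X. b.b.b.c.(X + 0 + 0)) + 0 + 0) has moves --b--▸ t3
  t3 = c.((rec X. b.b.b.c.(X + 0 + 0)) + 0 + 0) has moves --c--▸ t4
  t4 = (rec X. b.b.b.c.(X + 0 + 0)) + 0 + 0 has moves --b--▸ t1
Partition-refinement fixed point:
  B0 = {s0, s4, t0, t4}
  B1 = {s1, t1}
  B2 = {s2, t2}
  B3 = {s3, t3}
s0 ∈ B0, t0 ∈ B0 → same block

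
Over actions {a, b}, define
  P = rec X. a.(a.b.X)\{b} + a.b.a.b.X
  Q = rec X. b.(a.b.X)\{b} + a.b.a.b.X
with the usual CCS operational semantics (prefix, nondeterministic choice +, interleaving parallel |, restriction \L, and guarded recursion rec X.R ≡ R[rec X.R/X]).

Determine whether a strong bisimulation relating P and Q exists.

LTS(P): 6 reachable states
  s0 = rec X. a.(a.b.X)\{b} + a.b.a.b.X :: --a--▸ s1, --a--▸ s2
  s1 = (a.b.(rec X. a.(a.b.X)\{b} + a.b.a.b.X))\{b} :: --a--▸ s3
  s2 = b.a.b.(rec X. a.(a.b.X)\{b} + a.b.a.b.X) :: --b--▸ s4
  s3 = (b.(rec X. a.(a.b.X)\{b} + a.b.a.b.X))\{b} :: deadlocked
  s4 = a.b.(rec X. a.(a.b.X)\{b} + a.b.a.b.X) :: --a--▸ s5
  s5 = b.(rec X. a.(a.b.X)\{b} + a.b.a.b.X) :: --b--▸ s0
LTS(Q): 6 reachable states
  t0 = rec X. b.(a.b.X)\{b} + a.b.a.b.X :: --a--▸ t1, --b--▸ t2
  t1 = b.a.b.(rec X. b.(a.b.X)\{b} + a.b.a.b.X) :: --b--▸ t3
  t2 = (a.b.(rec X. b.(a.b.X)\{b} + a.b.a.b.X))\{b} :: --a--▸ t4
  t3 = a.b.(rec X. b.(a.b.X)\{b} + a.b.a.b.X) :: --a--▸ t5
  t4 = (b.(rec X. b.(a.b.X)\{b} + a.b.a.b.X))\{b} :: deadlocked
  t5 = b.(rec X. b.(a.b.X)\{b} + a.b.a.b.X) :: --b--▸ t0
Bisimilarity quotient blocks:
  B0 = {s0}
  B1 = {s2}
  B2 = {s4}
  B3 = {s5}
  B4 = {s1, t2}
  B5 = {s3, t4}
  B6 = {t0}
  B7 = {t1}
  B8 = {t3}
  B9 = {t5}
s0 ∈ B0, t0 ∈ B6 → different blocks

P ≁ Q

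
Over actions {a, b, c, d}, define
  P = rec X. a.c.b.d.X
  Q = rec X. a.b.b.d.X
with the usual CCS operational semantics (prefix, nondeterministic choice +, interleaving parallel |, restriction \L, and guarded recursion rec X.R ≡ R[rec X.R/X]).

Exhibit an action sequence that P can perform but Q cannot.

LTS(P): 4 reachable states
  u0 = rec X. a.c.b.d.X → -a-> u1
  u1 = c.b.d.(rec X. a.c.b.d.X) → -c-> u2
  u2 = b.d.(rec X. a.c.b.d.X) → -b-> u3
  u3 = d.(rec X. a.c.b.d.X) → -d-> u0
LTS(Q): 4 reachable states
  v0 = rec X. a.b.b.d.X → -a-> v1
  v1 = b.b.d.(rec X. a.b.b.d.X) → -b-> v2
  v2 = b.d.(rec X. a.b.b.d.X) → -b-> v3
  v3 = d.(rec X. a.b.b.d.X) → -d-> v0
Run σ = ⟨ac⟩ on P: start {u0}
  after a @ step 1: {u1}
  after c @ step 2: {u2}
  ✓ P
Run σ = ⟨ac⟩ on Q: start {v0}
  after a @ step 1: {v1}
  after c @ step 2: no successor for Q

ac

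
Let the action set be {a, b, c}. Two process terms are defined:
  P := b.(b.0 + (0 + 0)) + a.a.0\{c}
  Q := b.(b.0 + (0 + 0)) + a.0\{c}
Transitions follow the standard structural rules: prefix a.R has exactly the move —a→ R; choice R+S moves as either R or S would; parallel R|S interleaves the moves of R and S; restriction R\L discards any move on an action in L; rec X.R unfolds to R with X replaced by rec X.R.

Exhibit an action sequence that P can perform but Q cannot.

aa

LTS(P): 5 reachable states
  p0 = b.(b.0 + (0 + 0)) + a.a.0\{c} ⊢ =a=> p1, =b=> p2
  p1 = a.0\{c} ⊢ =a=> p3
  p2 = b.0 + (0 + 0) ⊢ =b=> p4
  p3 = 0\{c} ⊢ stopped
  p4 = 0 ⊢ stopped
LTS(Q): 4 reachable states
  q0 = b.(b.0 + (0 + 0)) + a.0\{c} ⊢ =a=> q1, =b=> q2
  q1 = 0\{c} ⊢ stopped
  q2 = b.0 + (0 + 0) ⊢ =b=> q3
  q3 = 0 ⊢ stopped
Trace ⟨aa⟩ through P, begin at {p0}:
  step 1 (a): {p1}
  step 2 (a): {p3}
  ✓ P
Trace ⟨aa⟩ through Q, begin at {q0}:
  step 1 (a): {q1}
  step 2 (a): no successor for Q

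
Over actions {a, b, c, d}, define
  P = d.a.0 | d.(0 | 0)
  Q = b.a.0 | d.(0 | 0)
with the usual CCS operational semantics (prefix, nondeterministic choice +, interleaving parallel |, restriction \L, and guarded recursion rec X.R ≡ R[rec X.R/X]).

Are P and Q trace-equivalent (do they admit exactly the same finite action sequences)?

P's transition system — 6 states:
  p0 = d.a.0 | d.(0 | 0) has moves ··d··> p1, ··d··> p2
  p1 = a.0 | d.(0 | 0) has moves ··a··> p3, ··d··> p4
  p2 = d.a.0 | (0 | 0) has moves ··d··> p4
  p3 = 0 | d.(0 | 0) has moves ··d··> p5
  p4 = a.0 | (0 | 0) has moves ··a··> p5
  p5 = 0 | (0 | 0) has moves ∅
Q's transition system — 6 states:
  q0 = b.a.0 | d.(0 | 0) has moves ··b··> q1, ··d··> q2
  q1 = a.0 | d.(0 | 0) has moves ··a··> q3, ··d··> q4
  q2 = b.a.0 | (0 | 0) has moves ··b··> q4
  q3 = 0 | d.(0 | 0) has moves ··d··> q5
  q4 = a.0 | (0 | 0) has moves ··a··> q5
  q5 = 0 | (0 | 0) has moves ∅
Executing dd from P (initial set {p0}):
  step 1 (d): {p1, p2}
  step 2 (d): {p4}
  P completes σ.
Executing dd from Q (initial set {q0}):
  step 1 (d): {q2}
  step 2 (d): no successor for Q

trace-distinct — witness ⟨dd⟩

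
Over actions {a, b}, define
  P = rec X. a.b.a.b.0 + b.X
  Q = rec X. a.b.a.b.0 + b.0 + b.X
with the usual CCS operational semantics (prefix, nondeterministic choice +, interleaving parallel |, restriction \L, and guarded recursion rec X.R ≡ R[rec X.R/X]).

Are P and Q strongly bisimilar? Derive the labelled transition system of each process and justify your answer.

NO

LTS(P): 5 reachable states
  p0 = rec X. a.b.a.b.0 + b.X | =a=> p1, =b=> p0
  p1 = b.a.b.0 | =b=> p2
  p2 = a.b.0 | =a=> p3
  p3 = b.0 | =b=> p4
  p4 = 0 | deadlocked
LTS(Q): 5 reachable states
  q0 = rec X. a.b.a.b.0 + b.0 + b.X | =a=> q1, =b=> q0, =b=> q2
  q1 = b.a.b.0 | =b=> q3
  q2 = 0 | deadlocked
  q3 = a.b.0 | =a=> q4
  q4 = b.0 | =b=> q2
Coarsest stable partition (strong bisimilarity classes):
  B0 = {p0}
  B1 = {p1, q1}
  B2 = {p2, q3}
  B3 = {p3, q4}
  B4 = {p4, q2}
  B5 = {q0}
p0 ∈ B0, q0 ∈ B5 → different blocks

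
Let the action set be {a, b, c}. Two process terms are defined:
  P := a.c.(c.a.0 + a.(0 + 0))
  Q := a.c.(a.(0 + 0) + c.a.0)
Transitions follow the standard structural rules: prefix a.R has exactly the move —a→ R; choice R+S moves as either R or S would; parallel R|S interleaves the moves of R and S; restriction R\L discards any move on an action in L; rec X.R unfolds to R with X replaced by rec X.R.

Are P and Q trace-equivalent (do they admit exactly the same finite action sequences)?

Reachable graph of P (6 states):
  m0 = a.c.(c.a.0 + a.(0 + 0)) has moves =a=> m1
  m1 = c.(c.a.0 + a.(0 + 0)) has moves =c=> m2
  m2 = c.a.0 + a.(0 + 0) has moves =a=> m3, =c=> m4
  m3 = 0 + 0 has moves deadlocked
  m4 = a.0 has moves =a=> m5
  m5 = 0 has moves deadlocked
Reachable graph of Q (6 states):
  n0 = a.c.(a.(0 + 0) + c.a.0) has moves =a=> n1
  n1 = c.(a.(0 + 0) + c.a.0) has moves =c=> n2
  n2 = a.(0 + 0) + c.a.0 has moves =a=> n3, =c=> n4
  n3 = 0 + 0 has moves deadlocked
  n4 = a.0 has moves =a=> n5
  n5 = 0 has moves deadlocked
Coarsest stable partition (strong bisimilarity classes):
  B0 = {m0, n0}
  B1 = {m1, n1}
  B2 = {m2, n2}
  B3 = {m3, m5, n3, n5}
  B4 = {m4, n4}
m0 ∈ B0, n0 ∈ B0 → same block
Bisimilar ⇒ trace-equivalent.

trace-equivalent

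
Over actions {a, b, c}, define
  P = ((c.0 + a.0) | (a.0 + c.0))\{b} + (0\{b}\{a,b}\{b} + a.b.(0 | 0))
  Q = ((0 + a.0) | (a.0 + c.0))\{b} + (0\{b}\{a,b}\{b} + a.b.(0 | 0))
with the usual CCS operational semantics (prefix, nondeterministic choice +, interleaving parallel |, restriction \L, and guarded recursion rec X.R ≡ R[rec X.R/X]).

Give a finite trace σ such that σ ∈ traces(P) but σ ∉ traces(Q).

cc

LTS(P): 6 reachable states
  s0 = ((c.0 + a.0) | (a.0 + c.0))\{b} + (0\{b}\{a,b}\{b} + a.b.(0 | 0)) has moves -a-> s1, -a-> s2, -a-> s3, -c-> s1, -c-> s2
  s1 = ((c.0 + a.0) | 0)\{b} has moves -a-> s4, -c-> s4
  s2 = (0 | (a.0 + c.0))\{b} has moves -a-> s4, -c-> s4
  s3 = b.(0 | 0) has moves -b-> s5
  s4 = (0 | 0)\{b} has moves ∅
  s5 = 0 | 0 has moves ∅
LTS(Q): 6 reachable states
  t0 = ((0 + a.0) | (a.0 + c.0))\{b} + (0\{b}\{a,b}\{b} + a.b.(0 | 0)) has moves -a-> t1, -a-> t2, -a-> t3, -c-> t1
  t1 = ((0 + a.0) | 0)\{b} has moves -a-> t4
  t2 = (0 | (a.0 + c.0))\{b} has moves -a-> t4, -c-> t4
  t3 = b.(0 | 0) has moves -b-> t5
  t4 = (0 | 0)\{b} has moves ∅
  t5 = 0 | 0 has moves ∅
Run σ = ⟨cc⟩ on P: start {s0}
  [1] c ⇒ {s1, s2}
  [2] c ⇒ {s4}
  — P admits the full trace.
Run σ = ⟨cc⟩ on Q: start {t0}
  [1] c ⇒ {t1}
  [2] c ⇒ no successor for Q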